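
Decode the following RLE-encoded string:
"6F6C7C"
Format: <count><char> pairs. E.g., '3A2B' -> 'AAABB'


Expanding each <count><char> pair:
  6F -> 'FFFFFF'
  6C -> 'CCCCCC'
  7C -> 'CCCCCCC'

Decoded = FFFFFFCCCCCCCCCCCCC


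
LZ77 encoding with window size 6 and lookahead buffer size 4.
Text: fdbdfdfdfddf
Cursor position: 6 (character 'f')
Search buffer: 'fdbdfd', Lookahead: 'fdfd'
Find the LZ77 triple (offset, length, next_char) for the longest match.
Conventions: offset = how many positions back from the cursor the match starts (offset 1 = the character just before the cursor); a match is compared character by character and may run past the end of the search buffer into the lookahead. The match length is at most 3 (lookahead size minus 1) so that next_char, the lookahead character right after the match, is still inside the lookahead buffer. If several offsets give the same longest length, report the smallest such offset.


Try each offset into the search buffer:
  offset=1 (pos 5, char 'd'): match length 0
  offset=2 (pos 4, char 'f'): match length 3
  offset=3 (pos 3, char 'd'): match length 0
  offset=4 (pos 2, char 'b'): match length 0
  offset=5 (pos 1, char 'd'): match length 0
  offset=6 (pos 0, char 'f'): match length 2
Longest match has length 3 at offset 2.
next_char = character at position 6 + 3 = 9 -> 'd'

Best match: offset=2, length=3 (matching 'fdf' starting at position 4)
LZ77 triple: (2, 3, 'd')


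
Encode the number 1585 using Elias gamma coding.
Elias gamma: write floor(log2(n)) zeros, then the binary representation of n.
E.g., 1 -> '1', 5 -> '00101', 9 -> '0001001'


num_bits = floor(log2(1585)) + 1 = 11
leading_zeros = num_bits - 1 = 10
binary(1585) = 11000110001

Elias gamma(1585) = '0000000000' + '11000110001' = 000000000011000110001 (21 bits)


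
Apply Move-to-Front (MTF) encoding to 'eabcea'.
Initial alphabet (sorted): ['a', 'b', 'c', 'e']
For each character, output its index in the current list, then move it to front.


MTF encoding:
'e': index 3 in ['a', 'b', 'c', 'e'] -> ['e', 'a', 'b', 'c']
'a': index 1 in ['e', 'a', 'b', 'c'] -> ['a', 'e', 'b', 'c']
'b': index 2 in ['a', 'e', 'b', 'c'] -> ['b', 'a', 'e', 'c']
'c': index 3 in ['b', 'a', 'e', 'c'] -> ['c', 'b', 'a', 'e']
'e': index 3 in ['c', 'b', 'a', 'e'] -> ['e', 'c', 'b', 'a']
'a': index 3 in ['e', 'c', 'b', 'a'] -> ['a', 'e', 'c', 'b']


Output: [3, 1, 2, 3, 3, 3]


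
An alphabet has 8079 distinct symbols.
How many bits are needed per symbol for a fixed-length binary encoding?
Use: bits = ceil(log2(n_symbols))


log2(8079) = 12.98
Bracket: 2^12 = 4096 < 8079 <= 2^13 = 8192
So ceil(log2(8079)) = 13

bits = ceil(log2(8079)) = ceil(12.98) = 13 bits


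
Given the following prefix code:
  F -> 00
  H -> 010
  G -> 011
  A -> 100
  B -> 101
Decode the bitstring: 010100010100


Decoding step by step:
Bits 010 -> H
Bits 100 -> A
Bits 010 -> H
Bits 100 -> A


Decoded message: HAHA


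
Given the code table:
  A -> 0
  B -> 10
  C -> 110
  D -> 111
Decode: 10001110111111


Decoding:
10 -> B
0 -> A
0 -> A
111 -> D
0 -> A
111 -> D
111 -> D


Result: BAADADD


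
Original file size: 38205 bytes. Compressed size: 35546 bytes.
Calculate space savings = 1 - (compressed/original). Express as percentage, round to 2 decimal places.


ratio = compressed/original = 35546/38205 = 0.930402
savings = 1 - ratio = 1 - 0.930402 = 0.069598
as a percentage: 0.069598 * 100 = 6.96%

Space savings = 1 - 35546/38205 = 6.96%


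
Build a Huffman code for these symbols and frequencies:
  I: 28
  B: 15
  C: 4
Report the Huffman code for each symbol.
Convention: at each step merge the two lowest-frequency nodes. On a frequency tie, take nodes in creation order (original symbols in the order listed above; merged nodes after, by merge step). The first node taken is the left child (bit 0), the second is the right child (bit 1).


Huffman tree construction:
Step 1: Merge C(4) + B(15) = 19
Step 2: Merge (C+B)(19) + I(28) = 47
Read each symbol's code off the tree from the root (left child = 0, right child = 1).

Codes:
  I: 1 (length 1)
  B: 01 (length 2)
  C: 00 (length 2)
Average code length: 66/47 = 1.4043 bits/symbol


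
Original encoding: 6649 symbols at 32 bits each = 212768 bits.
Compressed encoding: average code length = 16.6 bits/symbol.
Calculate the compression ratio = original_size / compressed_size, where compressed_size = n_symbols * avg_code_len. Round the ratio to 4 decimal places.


original_size = n_symbols * orig_bits = 6649 * 32 = 212768 bits
compressed_size = n_symbols * avg_code_len = 6649 * 16.6 = 110373.4 bits
ratio = original_size / compressed_size = 212768 / 110373.4 = 1.9277

Compression ratio = 1.9277


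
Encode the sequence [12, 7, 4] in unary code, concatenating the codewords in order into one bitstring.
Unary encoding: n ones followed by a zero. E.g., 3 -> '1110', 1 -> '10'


Encode each number as n ones followed by a terminating 0:
  12 -> 1111111111110 (13 bits)
  7 -> 11111110 (8 bits)
  4 -> 11110 (5 bits)
Total length = 13 + 8 + 5 = 26 bits.

Unary([12, 7, 4]) = 11111111111101111111011110 (26 bits)


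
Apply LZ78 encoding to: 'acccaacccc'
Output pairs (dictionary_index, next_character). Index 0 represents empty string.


LZ78 encoding steps:
Dictionary: {0: ''}
Step 1: w='' (idx 0), next='a' -> output (0, 'a'), add 'a' as idx 1
Step 2: w='' (idx 0), next='c' -> output (0, 'c'), add 'c' as idx 2
Step 3: w='c' (idx 2), next='c' -> output (2, 'c'), add 'cc' as idx 3
Step 4: w='a' (idx 1), next='a' -> output (1, 'a'), add 'aa' as idx 4
Step 5: w='cc' (idx 3), next='c' -> output (3, 'c'), add 'ccc' as idx 5
Step 6: w='c' (idx 2), end of input -> output (2, '')


Encoded: [(0, 'a'), (0, 'c'), (2, 'c'), (1, 'a'), (3, 'c'), (2, '')]


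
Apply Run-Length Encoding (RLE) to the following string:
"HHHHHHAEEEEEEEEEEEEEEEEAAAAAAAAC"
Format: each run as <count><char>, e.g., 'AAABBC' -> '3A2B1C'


Scanning runs left to right:
  i=0: run of 'H' x 6 -> '6H'
  i=6: run of 'A' x 1 -> '1A'
  i=7: run of 'E' x 16 -> '16E'
  i=23: run of 'A' x 8 -> '8A'
  i=31: run of 'C' x 1 -> '1C'

RLE = 6H1A16E8A1C


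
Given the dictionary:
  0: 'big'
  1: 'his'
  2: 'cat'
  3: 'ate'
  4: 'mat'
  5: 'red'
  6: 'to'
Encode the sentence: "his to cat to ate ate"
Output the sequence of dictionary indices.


Look up each word in the dictionary:
  'his' -> 1
  'to' -> 6
  'cat' -> 2
  'to' -> 6
  'ate' -> 3
  'ate' -> 3

Encoded: [1, 6, 2, 6, 3, 3]


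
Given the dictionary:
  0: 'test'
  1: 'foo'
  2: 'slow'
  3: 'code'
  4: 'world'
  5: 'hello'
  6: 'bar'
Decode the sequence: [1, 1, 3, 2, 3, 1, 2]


Look up each index in the dictionary:
  1 -> 'foo'
  1 -> 'foo'
  3 -> 'code'
  2 -> 'slow'
  3 -> 'code'
  1 -> 'foo'
  2 -> 'slow'

Decoded: "foo foo code slow code foo slow"


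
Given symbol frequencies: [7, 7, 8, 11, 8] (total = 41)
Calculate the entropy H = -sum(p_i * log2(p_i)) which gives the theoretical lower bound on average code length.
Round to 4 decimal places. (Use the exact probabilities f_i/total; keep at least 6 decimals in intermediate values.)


Per-symbol terms -p_i * log2(p_i) with p_i = f_i/41:
  p = 7/41 = 0.170732: log2(p) = -2.550197, -p*log2(p) = 0.435400
  p = 7/41 = 0.170732: log2(p) = -2.550197, -p*log2(p) = 0.435400
  p = 8/41 = 0.195122: log2(p) = -2.357552, -p*log2(p) = 0.460010
  p = 11/41 = 0.268293: log2(p) = -1.898120, -p*log2(p) = 0.509252
  p = 8/41 = 0.195122: log2(p) = -2.357552, -p*log2(p) = 0.460010
H = 0.435400 + 0.435400 + 0.460010 + 0.509252 + 0.460010 = 2.300072

H = 2.3001 bits/symbol


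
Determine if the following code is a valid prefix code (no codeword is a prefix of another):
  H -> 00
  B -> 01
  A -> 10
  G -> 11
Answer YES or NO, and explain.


Checking each pair (does one codeword prefix another?):
  H='00' vs B='01': no prefix
  H='00' vs A='10': no prefix
  H='00' vs G='11': no prefix
  B='01' vs H='00': no prefix
  B='01' vs A='10': no prefix
  B='01' vs G='11': no prefix
  A='10' vs H='00': no prefix
  A='10' vs B='01': no prefix
  A='10' vs G='11': no prefix
  G='11' vs H='00': no prefix
  G='11' vs B='01': no prefix
  G='11' vs A='10': no prefix
No violation found over all pairs.

YES -- this is a valid prefix code. No codeword is a prefix of any other codeword.


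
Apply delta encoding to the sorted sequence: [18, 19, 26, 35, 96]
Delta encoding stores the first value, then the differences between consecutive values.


First value: 18
Deltas:
  19 - 18 = 1
  26 - 19 = 7
  35 - 26 = 9
  96 - 35 = 61


Delta encoded: [18, 1, 7, 9, 61]


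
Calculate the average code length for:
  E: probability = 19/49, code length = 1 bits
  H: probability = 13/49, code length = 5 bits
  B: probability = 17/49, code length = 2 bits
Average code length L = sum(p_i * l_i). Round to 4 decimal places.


Weighted contributions p_i * l_i:
  E: (19/49) * 1 = 19/49
  H: (13/49) * 5 = 65/49
  B: (17/49) * 2 = 34/49
Sum = (19 + 65 + 34)/49 = 118/49

L = 118/49 = 2.4082 bits/symbol


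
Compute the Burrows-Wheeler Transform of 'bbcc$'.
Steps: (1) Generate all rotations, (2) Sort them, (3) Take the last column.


Rotations (sorted):
  0: $bbcc -> last char: c
  1: bbcc$ -> last char: $
  2: bcc$b -> last char: b
  3: c$bbc -> last char: c
  4: cc$bb -> last char: b


BWT = c$bcb


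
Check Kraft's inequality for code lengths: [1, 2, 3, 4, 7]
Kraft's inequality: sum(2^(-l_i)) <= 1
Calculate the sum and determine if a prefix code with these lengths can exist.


Sum = 2^(-1) + 2^(-2) + 2^(-3) + 2^(-4) + 2^(-7)
    = 0.5 + 0.25 + 0.125 + 0.0625 + 0.0078125
    = 121/128 = 0.9453125
Since 0.9453125 <= 1, Kraft's inequality IS satisfied.
A prefix code with these lengths CAN exist.

Kraft sum = 0.9453125. Satisfied.


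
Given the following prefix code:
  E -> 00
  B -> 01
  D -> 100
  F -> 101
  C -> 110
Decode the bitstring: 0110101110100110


Decoding step by step:
Bits 01 -> B
Bits 101 -> F
Bits 01 -> B
Bits 110 -> C
Bits 100 -> D
Bits 110 -> C


Decoded message: BFBCDC


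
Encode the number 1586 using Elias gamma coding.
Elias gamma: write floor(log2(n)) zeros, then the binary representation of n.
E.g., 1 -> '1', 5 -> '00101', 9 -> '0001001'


num_bits = floor(log2(1586)) + 1 = 11
leading_zeros = num_bits - 1 = 10
binary(1586) = 11000110010

Elias gamma(1586) = '0000000000' + '11000110010' = 000000000011000110010 (21 bits)


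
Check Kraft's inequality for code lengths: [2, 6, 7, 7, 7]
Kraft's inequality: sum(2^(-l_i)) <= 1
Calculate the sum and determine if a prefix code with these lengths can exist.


Sum = 2^(-2) + 2^(-6) + 2^(-7) + 2^(-7) + 2^(-7)
    = 0.25 + 0.015625 + 0.0078125 + 0.0078125 + 0.0078125
    = 37/128 = 0.2890625
Since 0.2890625 <= 1, Kraft's inequality IS satisfied.
A prefix code with these lengths CAN exist.

Kraft sum = 0.2890625. Satisfied.


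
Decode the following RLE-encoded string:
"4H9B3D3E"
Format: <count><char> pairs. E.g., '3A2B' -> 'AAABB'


Expanding each <count><char> pair:
  4H -> 'HHHH'
  9B -> 'BBBBBBBBB'
  3D -> 'DDD'
  3E -> 'EEE'

Decoded = HHHHBBBBBBBBBDDDEEE


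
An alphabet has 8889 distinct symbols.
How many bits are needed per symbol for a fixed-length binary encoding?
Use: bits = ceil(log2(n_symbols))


log2(8889) = 13.1178
Bracket: 2^13 = 8192 < 8889 <= 2^14 = 16384
So ceil(log2(8889)) = 14

bits = ceil(log2(8889)) = ceil(13.1178) = 14 bits


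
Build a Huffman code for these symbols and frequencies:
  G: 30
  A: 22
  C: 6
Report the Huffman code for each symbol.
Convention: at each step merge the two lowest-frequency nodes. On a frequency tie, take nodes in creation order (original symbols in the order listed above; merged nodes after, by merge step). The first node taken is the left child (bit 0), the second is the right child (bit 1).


Huffman tree construction:
Step 1: Merge C(6) + A(22) = 28
Step 2: Merge (C+A)(28) + G(30) = 58
Read each symbol's code off the tree from the root (left child = 0, right child = 1).

Codes:
  G: 1 (length 1)
  A: 01 (length 2)
  C: 00 (length 2)
Average code length: 86/58 = 1.4828 bits/symbol


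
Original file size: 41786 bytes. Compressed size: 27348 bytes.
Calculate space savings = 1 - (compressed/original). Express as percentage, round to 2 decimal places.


ratio = compressed/original = 27348/41786 = 0.654478
savings = 1 - ratio = 1 - 0.654478 = 0.345522
as a percentage: 0.345522 * 100 = 34.55%

Space savings = 1 - 27348/41786 = 34.55%


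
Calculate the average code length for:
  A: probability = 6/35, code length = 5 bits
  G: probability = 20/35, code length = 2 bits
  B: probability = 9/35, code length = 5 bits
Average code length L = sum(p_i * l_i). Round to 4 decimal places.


Weighted contributions p_i * l_i:
  A: (6/35) * 5 = 30/35
  G: (20/35) * 2 = 40/35
  B: (9/35) * 5 = 45/35
Sum = (30 + 40 + 45)/35 = 115/35

L = 115/35 = 3.2857 bits/symbol


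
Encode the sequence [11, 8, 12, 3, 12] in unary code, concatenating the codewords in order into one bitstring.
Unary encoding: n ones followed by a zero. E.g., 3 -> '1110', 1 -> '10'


Encode each number as n ones followed by a terminating 0:
  11 -> 111111111110 (12 bits)
  8 -> 111111110 (9 bits)
  12 -> 1111111111110 (13 bits)
  3 -> 1110 (4 bits)
  12 -> 1111111111110 (13 bits)
Total length = 12 + 9 + 13 + 4 + 13 = 51 bits.

Unary([11, 8, 12, 3, 12]) = 111111111110111111110111111111111011101111111111110 (51 bits)


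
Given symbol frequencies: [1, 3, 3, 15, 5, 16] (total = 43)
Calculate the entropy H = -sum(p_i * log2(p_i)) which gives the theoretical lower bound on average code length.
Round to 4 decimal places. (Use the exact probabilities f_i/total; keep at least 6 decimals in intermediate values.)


Per-symbol terms -p_i * log2(p_i) with p_i = f_i/43:
  p = 1/43 = 0.023256: log2(p) = -5.426265, -p*log2(p) = 0.126192
  p = 3/43 = 0.069767: log2(p) = -3.841302, -p*log2(p) = 0.267998
  p = 3/43 = 0.069767: log2(p) = -3.841302, -p*log2(p) = 0.267998
  p = 15/43 = 0.348837: log2(p) = -1.519374, -p*log2(p) = 0.530014
  p = 5/43 = 0.116279: log2(p) = -3.104337, -p*log2(p) = 0.360969
  p = 16/43 = 0.372093: log2(p) = -1.426265, -p*log2(p) = 0.530703
H = 0.126192 + 0.267998 + 0.267998 + 0.530014 + 0.360969 + 0.530703 = 2.083874

H = 2.0839 bits/symbol


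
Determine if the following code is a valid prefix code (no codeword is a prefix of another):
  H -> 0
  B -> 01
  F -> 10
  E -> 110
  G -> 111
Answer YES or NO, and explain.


Checking each pair (does one codeword prefix another?):
  H='0' vs B='01': prefix -- VIOLATION

NO -- this is NOT a valid prefix code. H (0) is a prefix of B (01).


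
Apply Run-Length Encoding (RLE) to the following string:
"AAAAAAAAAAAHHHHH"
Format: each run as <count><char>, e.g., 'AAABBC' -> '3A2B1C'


Scanning runs left to right:
  i=0: run of 'A' x 11 -> '11A'
  i=11: run of 'H' x 5 -> '5H'

RLE = 11A5H


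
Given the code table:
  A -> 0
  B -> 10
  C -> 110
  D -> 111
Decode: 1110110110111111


Decoding:
111 -> D
0 -> A
110 -> C
110 -> C
111 -> D
111 -> D


Result: DACCDD


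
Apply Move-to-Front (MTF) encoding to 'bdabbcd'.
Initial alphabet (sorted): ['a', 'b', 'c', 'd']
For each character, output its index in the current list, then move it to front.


MTF encoding:
'b': index 1 in ['a', 'b', 'c', 'd'] -> ['b', 'a', 'c', 'd']
'd': index 3 in ['b', 'a', 'c', 'd'] -> ['d', 'b', 'a', 'c']
'a': index 2 in ['d', 'b', 'a', 'c'] -> ['a', 'd', 'b', 'c']
'b': index 2 in ['a', 'd', 'b', 'c'] -> ['b', 'a', 'd', 'c']
'b': index 0 in ['b', 'a', 'd', 'c'] -> ['b', 'a', 'd', 'c']
'c': index 3 in ['b', 'a', 'd', 'c'] -> ['c', 'b', 'a', 'd']
'd': index 3 in ['c', 'b', 'a', 'd'] -> ['d', 'c', 'b', 'a']


Output: [1, 3, 2, 2, 0, 3, 3]


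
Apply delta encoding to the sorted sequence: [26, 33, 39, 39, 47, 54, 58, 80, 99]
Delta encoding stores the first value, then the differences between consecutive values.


First value: 26
Deltas:
  33 - 26 = 7
  39 - 33 = 6
  39 - 39 = 0
  47 - 39 = 8
  54 - 47 = 7
  58 - 54 = 4
  80 - 58 = 22
  99 - 80 = 19


Delta encoded: [26, 7, 6, 0, 8, 7, 4, 22, 19]


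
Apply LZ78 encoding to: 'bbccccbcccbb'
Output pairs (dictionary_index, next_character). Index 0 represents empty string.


LZ78 encoding steps:
Dictionary: {0: ''}
Step 1: w='' (idx 0), next='b' -> output (0, 'b'), add 'b' as idx 1
Step 2: w='b' (idx 1), next='c' -> output (1, 'c'), add 'bc' as idx 2
Step 3: w='' (idx 0), next='c' -> output (0, 'c'), add 'c' as idx 3
Step 4: w='c' (idx 3), next='c' -> output (3, 'c'), add 'cc' as idx 4
Step 5: w='bc' (idx 2), next='c' -> output (2, 'c'), add 'bcc' as idx 5
Step 6: w='c' (idx 3), next='b' -> output (3, 'b'), add 'cb' as idx 6
Step 7: w='b' (idx 1), end of input -> output (1, '')


Encoded: [(0, 'b'), (1, 'c'), (0, 'c'), (3, 'c'), (2, 'c'), (3, 'b'), (1, '')]


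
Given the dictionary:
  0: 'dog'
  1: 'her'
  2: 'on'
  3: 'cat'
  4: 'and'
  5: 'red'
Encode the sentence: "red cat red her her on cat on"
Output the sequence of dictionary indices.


Look up each word in the dictionary:
  'red' -> 5
  'cat' -> 3
  'red' -> 5
  'her' -> 1
  'her' -> 1
  'on' -> 2
  'cat' -> 3
  'on' -> 2

Encoded: [5, 3, 5, 1, 1, 2, 3, 2]


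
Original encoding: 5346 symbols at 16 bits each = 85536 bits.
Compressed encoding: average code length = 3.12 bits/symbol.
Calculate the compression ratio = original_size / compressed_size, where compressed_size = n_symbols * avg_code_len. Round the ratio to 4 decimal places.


original_size = n_symbols * orig_bits = 5346 * 16 = 85536 bits
compressed_size = n_symbols * avg_code_len = 5346 * 3.12 = 16679.52 bits
ratio = original_size / compressed_size = 85536 / 16679.52 = 5.1282

Compression ratio = 5.1282


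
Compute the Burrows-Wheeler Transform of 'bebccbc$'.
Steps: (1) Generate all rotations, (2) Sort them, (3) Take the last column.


Rotations (sorted):
  0: $bebccbc -> last char: c
  1: bc$bebcc -> last char: c
  2: bccbc$be -> last char: e
  3: bebccbc$ -> last char: $
  4: c$bebccb -> last char: b
  5: cbc$bebc -> last char: c
  6: ccbc$beb -> last char: b
  7: ebccbc$b -> last char: b


BWT = cce$bcbb


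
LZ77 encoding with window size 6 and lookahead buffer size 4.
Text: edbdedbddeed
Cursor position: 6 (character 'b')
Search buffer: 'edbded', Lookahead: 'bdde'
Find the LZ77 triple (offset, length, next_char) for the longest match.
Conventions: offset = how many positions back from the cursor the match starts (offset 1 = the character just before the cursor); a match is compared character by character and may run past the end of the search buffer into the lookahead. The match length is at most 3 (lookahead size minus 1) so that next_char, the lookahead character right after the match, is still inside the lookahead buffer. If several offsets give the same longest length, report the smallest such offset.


Try each offset into the search buffer:
  offset=1 (pos 5, char 'd'): match length 0
  offset=2 (pos 4, char 'e'): match length 0
  offset=3 (pos 3, char 'd'): match length 0
  offset=4 (pos 2, char 'b'): match length 2
  offset=5 (pos 1, char 'd'): match length 0
  offset=6 (pos 0, char 'e'): match length 0
Longest match has length 2 at offset 4.
next_char = character at position 6 + 2 = 8 -> 'd'

Best match: offset=4, length=2 (matching 'bd' starting at position 2)
LZ77 triple: (4, 2, 'd')


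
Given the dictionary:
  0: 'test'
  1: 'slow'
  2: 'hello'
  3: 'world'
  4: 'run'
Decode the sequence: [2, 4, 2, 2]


Look up each index in the dictionary:
  2 -> 'hello'
  4 -> 'run'
  2 -> 'hello'
  2 -> 'hello'

Decoded: "hello run hello hello"


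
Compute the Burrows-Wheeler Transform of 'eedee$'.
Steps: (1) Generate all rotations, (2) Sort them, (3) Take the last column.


Rotations (sorted):
  0: $eedee -> last char: e
  1: dee$ee -> last char: e
  2: e$eede -> last char: e
  3: edee$e -> last char: e
  4: ee$eed -> last char: d
  5: eedee$ -> last char: $


BWT = eeeed$


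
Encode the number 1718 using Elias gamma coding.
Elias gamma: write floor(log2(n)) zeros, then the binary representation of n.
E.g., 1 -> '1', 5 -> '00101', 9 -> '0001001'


num_bits = floor(log2(1718)) + 1 = 11
leading_zeros = num_bits - 1 = 10
binary(1718) = 11010110110

Elias gamma(1718) = '0000000000' + '11010110110' = 000000000011010110110 (21 bits)


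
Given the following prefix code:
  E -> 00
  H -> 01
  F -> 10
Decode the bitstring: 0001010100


Decoding step by step:
Bits 00 -> E
Bits 01 -> H
Bits 01 -> H
Bits 01 -> H
Bits 00 -> E


Decoded message: EHHHE


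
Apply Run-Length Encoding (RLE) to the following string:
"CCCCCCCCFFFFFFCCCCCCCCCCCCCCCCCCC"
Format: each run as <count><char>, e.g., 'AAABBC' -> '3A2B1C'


Scanning runs left to right:
  i=0: run of 'C' x 8 -> '8C'
  i=8: run of 'F' x 6 -> '6F'
  i=14: run of 'C' x 19 -> '19C'

RLE = 8C6F19C


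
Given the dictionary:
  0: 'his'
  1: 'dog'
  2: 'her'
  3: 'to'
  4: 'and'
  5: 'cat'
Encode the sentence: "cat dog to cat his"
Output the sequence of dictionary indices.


Look up each word in the dictionary:
  'cat' -> 5
  'dog' -> 1
  'to' -> 3
  'cat' -> 5
  'his' -> 0

Encoded: [5, 1, 3, 5, 0]


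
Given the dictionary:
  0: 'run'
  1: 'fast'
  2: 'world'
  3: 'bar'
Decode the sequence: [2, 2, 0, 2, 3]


Look up each index in the dictionary:
  2 -> 'world'
  2 -> 'world'
  0 -> 'run'
  2 -> 'world'
  3 -> 'bar'

Decoded: "world world run world bar"


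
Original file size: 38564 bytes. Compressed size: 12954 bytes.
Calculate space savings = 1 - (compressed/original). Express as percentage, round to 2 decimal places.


ratio = compressed/original = 12954/38564 = 0.335909
savings = 1 - ratio = 1 - 0.335909 = 0.664091
as a percentage: 0.664091 * 100 = 66.41%

Space savings = 1 - 12954/38564 = 66.41%


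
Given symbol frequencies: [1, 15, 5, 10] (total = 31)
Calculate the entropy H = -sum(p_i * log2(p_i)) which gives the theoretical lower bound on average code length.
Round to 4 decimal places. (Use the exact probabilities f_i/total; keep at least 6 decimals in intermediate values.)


Per-symbol terms -p_i * log2(p_i) with p_i = f_i/31:
  p = 1/31 = 0.032258: log2(p) = -4.954196, -p*log2(p) = 0.159813
  p = 15/31 = 0.483871: log2(p) = -1.047306, -p*log2(p) = 0.506761
  p = 5/31 = 0.161290: log2(p) = -2.632268, -p*log2(p) = 0.424559
  p = 10/31 = 0.322581: log2(p) = -1.632268, -p*log2(p) = 0.526538
H = 0.159813 + 0.506761 + 0.424559 + 0.526538 = 1.617671

H = 1.6177 bits/symbol


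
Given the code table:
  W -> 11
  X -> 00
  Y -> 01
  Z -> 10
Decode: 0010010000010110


Decoding:
00 -> X
10 -> Z
01 -> Y
00 -> X
00 -> X
01 -> Y
01 -> Y
10 -> Z


Result: XZYXXYYZ


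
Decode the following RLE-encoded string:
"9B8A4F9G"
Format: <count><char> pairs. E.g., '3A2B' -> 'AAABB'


Expanding each <count><char> pair:
  9B -> 'BBBBBBBBB'
  8A -> 'AAAAAAAA'
  4F -> 'FFFF'
  9G -> 'GGGGGGGGG'

Decoded = BBBBBBBBBAAAAAAAAFFFFGGGGGGGGG


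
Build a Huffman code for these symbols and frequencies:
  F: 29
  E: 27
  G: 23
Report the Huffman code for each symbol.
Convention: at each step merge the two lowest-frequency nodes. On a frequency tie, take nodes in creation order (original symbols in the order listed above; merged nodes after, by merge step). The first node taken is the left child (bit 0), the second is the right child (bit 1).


Huffman tree construction:
Step 1: Merge G(23) + E(27) = 50
Step 2: Merge F(29) + (G+E)(50) = 79
Read each symbol's code off the tree from the root (left child = 0, right child = 1).

Codes:
  F: 0 (length 1)
  E: 11 (length 2)
  G: 10 (length 2)
Average code length: 129/79 = 1.6329 bits/symbol


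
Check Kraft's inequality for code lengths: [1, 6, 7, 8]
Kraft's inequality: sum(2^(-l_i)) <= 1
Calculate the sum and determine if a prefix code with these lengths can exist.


Sum = 2^(-1) + 2^(-6) + 2^(-7) + 2^(-8)
    = 0.5 + 0.015625 + 0.0078125 + 0.00390625
    = 135/256 = 0.52734375
Since 0.52734375 <= 1, Kraft's inequality IS satisfied.
A prefix code with these lengths CAN exist.

Kraft sum = 0.52734375. Satisfied.


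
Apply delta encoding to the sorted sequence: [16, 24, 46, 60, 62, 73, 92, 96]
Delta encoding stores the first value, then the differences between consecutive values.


First value: 16
Deltas:
  24 - 16 = 8
  46 - 24 = 22
  60 - 46 = 14
  62 - 60 = 2
  73 - 62 = 11
  92 - 73 = 19
  96 - 92 = 4


Delta encoded: [16, 8, 22, 14, 2, 11, 19, 4]


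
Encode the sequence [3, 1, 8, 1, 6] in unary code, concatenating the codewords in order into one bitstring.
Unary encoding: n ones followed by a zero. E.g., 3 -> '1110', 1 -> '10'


Encode each number as n ones followed by a terminating 0:
  3 -> 1110 (4 bits)
  1 -> 10 (2 bits)
  8 -> 111111110 (9 bits)
  1 -> 10 (2 bits)
  6 -> 1111110 (7 bits)
Total length = 4 + 2 + 9 + 2 + 7 = 24 bits.

Unary([3, 1, 8, 1, 6]) = 111010111111110101111110 (24 bits)


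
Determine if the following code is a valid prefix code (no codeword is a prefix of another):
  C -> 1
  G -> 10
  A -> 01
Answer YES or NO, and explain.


Checking each pair (does one codeword prefix another?):
  C='1' vs G='10': prefix -- VIOLATION

NO -- this is NOT a valid prefix code. C (1) is a prefix of G (10).


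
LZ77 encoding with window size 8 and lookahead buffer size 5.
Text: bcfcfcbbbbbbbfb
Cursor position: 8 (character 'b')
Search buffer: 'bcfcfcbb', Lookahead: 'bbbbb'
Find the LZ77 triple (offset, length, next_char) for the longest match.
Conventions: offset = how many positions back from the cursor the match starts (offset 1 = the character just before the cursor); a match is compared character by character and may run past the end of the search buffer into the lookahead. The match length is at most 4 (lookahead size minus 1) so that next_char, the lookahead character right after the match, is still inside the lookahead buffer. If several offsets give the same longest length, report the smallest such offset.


Try each offset into the search buffer:
  offset=1 (pos 7, char 'b'): match length 4
  offset=2 (pos 6, char 'b'): match length 4
  offset=3 (pos 5, char 'c'): match length 0
  offset=4 (pos 4, char 'f'): match length 0
  offset=5 (pos 3, char 'c'): match length 0
  offset=6 (pos 2, char 'f'): match length 0
  offset=7 (pos 1, char 'c'): match length 0
  offset=8 (pos 0, char 'b'): match length 1
Longest match has length 4, found at offsets 1, 2; take the smallest, offset 1.
next_char = character at position 8 + 4 = 12 -> 'b'

Best match: offset=1, length=4 (matching 'bbbb' starting at position 7)
LZ77 triple: (1, 4, 'b')


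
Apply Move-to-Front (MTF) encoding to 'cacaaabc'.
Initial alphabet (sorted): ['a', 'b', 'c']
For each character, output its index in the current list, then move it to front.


MTF encoding:
'c': index 2 in ['a', 'b', 'c'] -> ['c', 'a', 'b']
'a': index 1 in ['c', 'a', 'b'] -> ['a', 'c', 'b']
'c': index 1 in ['a', 'c', 'b'] -> ['c', 'a', 'b']
'a': index 1 in ['c', 'a', 'b'] -> ['a', 'c', 'b']
'a': index 0 in ['a', 'c', 'b'] -> ['a', 'c', 'b']
'a': index 0 in ['a', 'c', 'b'] -> ['a', 'c', 'b']
'b': index 2 in ['a', 'c', 'b'] -> ['b', 'a', 'c']
'c': index 2 in ['b', 'a', 'c'] -> ['c', 'b', 'a']


Output: [2, 1, 1, 1, 0, 0, 2, 2]


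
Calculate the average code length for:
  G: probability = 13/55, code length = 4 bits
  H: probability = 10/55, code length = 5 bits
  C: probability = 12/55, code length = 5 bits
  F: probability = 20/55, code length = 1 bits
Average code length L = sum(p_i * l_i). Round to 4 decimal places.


Weighted contributions p_i * l_i:
  G: (13/55) * 4 = 52/55
  H: (10/55) * 5 = 50/55
  C: (12/55) * 5 = 60/55
  F: (20/55) * 1 = 20/55
Sum = (52 + 50 + 60 + 20)/55 = 182/55

L = 182/55 = 3.3091 bits/symbol


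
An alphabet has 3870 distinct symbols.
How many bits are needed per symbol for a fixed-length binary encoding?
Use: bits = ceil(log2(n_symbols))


log2(3870) = 11.9181
Bracket: 2^11 = 2048 < 3870 <= 2^12 = 4096
So ceil(log2(3870)) = 12

bits = ceil(log2(3870)) = ceil(11.9181) = 12 bits


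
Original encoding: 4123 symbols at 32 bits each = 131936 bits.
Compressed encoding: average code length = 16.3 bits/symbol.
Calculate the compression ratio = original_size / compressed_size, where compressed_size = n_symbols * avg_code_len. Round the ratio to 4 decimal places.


original_size = n_symbols * orig_bits = 4123 * 32 = 131936 bits
compressed_size = n_symbols * avg_code_len = 4123 * 16.3 = 67204.9 bits
ratio = original_size / compressed_size = 131936 / 67204.9 = 1.9632

Compression ratio = 1.9632


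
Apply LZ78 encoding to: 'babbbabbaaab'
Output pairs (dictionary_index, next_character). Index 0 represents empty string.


LZ78 encoding steps:
Dictionary: {0: ''}
Step 1: w='' (idx 0), next='b' -> output (0, 'b'), add 'b' as idx 1
Step 2: w='' (idx 0), next='a' -> output (0, 'a'), add 'a' as idx 2
Step 3: w='b' (idx 1), next='b' -> output (1, 'b'), add 'bb' as idx 3
Step 4: w='b' (idx 1), next='a' -> output (1, 'a'), add 'ba' as idx 4
Step 5: w='bb' (idx 3), next='a' -> output (3, 'a'), add 'bba' as idx 5
Step 6: w='a' (idx 2), next='a' -> output (2, 'a'), add 'aa' as idx 6
Step 7: w='b' (idx 1), end of input -> output (1, '')


Encoded: [(0, 'b'), (0, 'a'), (1, 'b'), (1, 'a'), (3, 'a'), (2, 'a'), (1, '')]


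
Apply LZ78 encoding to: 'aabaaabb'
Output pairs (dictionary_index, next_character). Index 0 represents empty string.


LZ78 encoding steps:
Dictionary: {0: ''}
Step 1: w='' (idx 0), next='a' -> output (0, 'a'), add 'a' as idx 1
Step 2: w='a' (idx 1), next='b' -> output (1, 'b'), add 'ab' as idx 2
Step 3: w='a' (idx 1), next='a' -> output (1, 'a'), add 'aa' as idx 3
Step 4: w='ab' (idx 2), next='b' -> output (2, 'b'), add 'abb' as idx 4


Encoded: [(0, 'a'), (1, 'b'), (1, 'a'), (2, 'b')]


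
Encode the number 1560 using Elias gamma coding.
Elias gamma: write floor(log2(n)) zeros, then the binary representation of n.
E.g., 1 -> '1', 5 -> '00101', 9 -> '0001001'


num_bits = floor(log2(1560)) + 1 = 11
leading_zeros = num_bits - 1 = 10
binary(1560) = 11000011000

Elias gamma(1560) = '0000000000' + '11000011000' = 000000000011000011000 (21 bits)


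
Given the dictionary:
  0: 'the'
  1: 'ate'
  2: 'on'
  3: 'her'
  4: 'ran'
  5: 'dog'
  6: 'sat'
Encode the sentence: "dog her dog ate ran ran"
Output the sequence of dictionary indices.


Look up each word in the dictionary:
  'dog' -> 5
  'her' -> 3
  'dog' -> 5
  'ate' -> 1
  'ran' -> 4
  'ran' -> 4

Encoded: [5, 3, 5, 1, 4, 4]


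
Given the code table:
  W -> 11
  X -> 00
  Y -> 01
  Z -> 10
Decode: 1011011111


Decoding:
10 -> Z
11 -> W
01 -> Y
11 -> W
11 -> W


Result: ZWYWW


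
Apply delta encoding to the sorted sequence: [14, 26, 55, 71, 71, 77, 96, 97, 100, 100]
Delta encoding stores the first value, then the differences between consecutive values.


First value: 14
Deltas:
  26 - 14 = 12
  55 - 26 = 29
  71 - 55 = 16
  71 - 71 = 0
  77 - 71 = 6
  96 - 77 = 19
  97 - 96 = 1
  100 - 97 = 3
  100 - 100 = 0


Delta encoded: [14, 12, 29, 16, 0, 6, 19, 1, 3, 0]


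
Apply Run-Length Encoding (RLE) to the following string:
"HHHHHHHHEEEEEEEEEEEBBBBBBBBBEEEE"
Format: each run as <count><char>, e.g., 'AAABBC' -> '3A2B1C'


Scanning runs left to right:
  i=0: run of 'H' x 8 -> '8H'
  i=8: run of 'E' x 11 -> '11E'
  i=19: run of 'B' x 9 -> '9B'
  i=28: run of 'E' x 4 -> '4E'

RLE = 8H11E9B4E


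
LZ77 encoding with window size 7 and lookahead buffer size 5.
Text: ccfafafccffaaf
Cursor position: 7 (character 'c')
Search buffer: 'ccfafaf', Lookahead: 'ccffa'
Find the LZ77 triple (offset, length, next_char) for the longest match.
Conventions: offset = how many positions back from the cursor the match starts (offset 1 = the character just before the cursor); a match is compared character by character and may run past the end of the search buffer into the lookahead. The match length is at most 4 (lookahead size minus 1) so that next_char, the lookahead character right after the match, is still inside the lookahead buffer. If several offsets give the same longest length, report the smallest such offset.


Try each offset into the search buffer:
  offset=1 (pos 6, char 'f'): match length 0
  offset=2 (pos 5, char 'a'): match length 0
  offset=3 (pos 4, char 'f'): match length 0
  offset=4 (pos 3, char 'a'): match length 0
  offset=5 (pos 2, char 'f'): match length 0
  offset=6 (pos 1, char 'c'): match length 1
  offset=7 (pos 0, char 'c'): match length 3
Longest match has length 3 at offset 7.
next_char = character at position 7 + 3 = 10 -> 'f'

Best match: offset=7, length=3 (matching 'ccf' starting at position 0)
LZ77 triple: (7, 3, 'f')


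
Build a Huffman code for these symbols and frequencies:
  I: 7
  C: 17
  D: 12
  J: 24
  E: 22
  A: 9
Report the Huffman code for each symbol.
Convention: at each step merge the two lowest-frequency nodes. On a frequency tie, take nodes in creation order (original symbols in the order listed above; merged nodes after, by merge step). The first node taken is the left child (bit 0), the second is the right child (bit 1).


Huffman tree construction:
Step 1: Merge I(7) + A(9) = 16
Step 2: Merge D(12) + (I+A)(16) = 28
Step 3: Merge C(17) + E(22) = 39
Step 4: Merge J(24) + (D+(I+A))(28) = 52
Step 5: Merge (C+E)(39) + (J+(D+(I+A)))(52) = 91
Read each symbol's code off the tree from the root (left child = 0, right child = 1).

Codes:
  I: 1110 (length 4)
  C: 00 (length 2)
  D: 110 (length 3)
  J: 10 (length 2)
  E: 01 (length 2)
  A: 1111 (length 4)
Average code length: 226/91 = 2.4835 bits/symbol


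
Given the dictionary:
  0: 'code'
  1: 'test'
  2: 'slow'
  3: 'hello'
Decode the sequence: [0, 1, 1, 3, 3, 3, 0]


Look up each index in the dictionary:
  0 -> 'code'
  1 -> 'test'
  1 -> 'test'
  3 -> 'hello'
  3 -> 'hello'
  3 -> 'hello'
  0 -> 'code'

Decoded: "code test test hello hello hello code"


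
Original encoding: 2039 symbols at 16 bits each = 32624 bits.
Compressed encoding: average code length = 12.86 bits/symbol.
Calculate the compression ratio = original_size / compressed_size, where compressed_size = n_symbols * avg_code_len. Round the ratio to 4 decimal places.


original_size = n_symbols * orig_bits = 2039 * 16 = 32624 bits
compressed_size = n_symbols * avg_code_len = 2039 * 12.86 = 26221.54 bits
ratio = original_size / compressed_size = 32624 / 26221.54 = 1.2442

Compression ratio = 1.2442


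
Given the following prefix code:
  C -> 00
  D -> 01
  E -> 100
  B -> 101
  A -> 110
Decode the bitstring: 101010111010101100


Decoding step by step:
Bits 101 -> B
Bits 01 -> D
Bits 01 -> D
Bits 110 -> A
Bits 101 -> B
Bits 01 -> D
Bits 100 -> E


Decoded message: BDDABDE


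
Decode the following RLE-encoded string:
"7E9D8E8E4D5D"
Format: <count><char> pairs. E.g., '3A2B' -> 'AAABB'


Expanding each <count><char> pair:
  7E -> 'EEEEEEE'
  9D -> 'DDDDDDDDD'
  8E -> 'EEEEEEEE'
  8E -> 'EEEEEEEE'
  4D -> 'DDDD'
  5D -> 'DDDDD'

Decoded = EEEEEEEDDDDDDDDDEEEEEEEEEEEEEEEEDDDDDDDDD


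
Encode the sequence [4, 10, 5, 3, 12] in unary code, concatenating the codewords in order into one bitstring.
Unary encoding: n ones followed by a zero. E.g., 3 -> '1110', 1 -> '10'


Encode each number as n ones followed by a terminating 0:
  4 -> 11110 (5 bits)
  10 -> 11111111110 (11 bits)
  5 -> 111110 (6 bits)
  3 -> 1110 (4 bits)
  12 -> 1111111111110 (13 bits)
Total length = 5 + 11 + 6 + 4 + 13 = 39 bits.

Unary([4, 10, 5, 3, 12]) = 111101111111111011111011101111111111110 (39 bits)


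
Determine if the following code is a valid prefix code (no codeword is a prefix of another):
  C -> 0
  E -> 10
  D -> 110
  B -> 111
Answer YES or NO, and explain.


Checking each pair (does one codeword prefix another?):
  C='0' vs E='10': no prefix
  C='0' vs D='110': no prefix
  C='0' vs B='111': no prefix
  E='10' vs C='0': no prefix
  E='10' vs D='110': no prefix
  E='10' vs B='111': no prefix
  D='110' vs C='0': no prefix
  D='110' vs E='10': no prefix
  D='110' vs B='111': no prefix
  B='111' vs C='0': no prefix
  B='111' vs E='10': no prefix
  B='111' vs D='110': no prefix
No violation found over all pairs.

YES -- this is a valid prefix code. No codeword is a prefix of any other codeword.


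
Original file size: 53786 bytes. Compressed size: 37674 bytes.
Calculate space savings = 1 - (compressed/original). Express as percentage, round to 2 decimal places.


ratio = compressed/original = 37674/53786 = 0.700442
savings = 1 - ratio = 1 - 0.700442 = 0.299558
as a percentage: 0.299558 * 100 = 29.96%

Space savings = 1 - 37674/53786 = 29.96%


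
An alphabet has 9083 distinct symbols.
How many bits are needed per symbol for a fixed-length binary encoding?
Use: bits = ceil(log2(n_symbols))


log2(9083) = 13.149
Bracket: 2^13 = 8192 < 9083 <= 2^14 = 16384
So ceil(log2(9083)) = 14

bits = ceil(log2(9083)) = ceil(13.149) = 14 bits


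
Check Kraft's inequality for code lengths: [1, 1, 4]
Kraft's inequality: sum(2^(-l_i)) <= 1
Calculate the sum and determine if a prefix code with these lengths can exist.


Sum = 2^(-1) + 2^(-1) + 2^(-4)
    = 0.5 + 0.5 + 0.0625
    = 17/16 = 1.0625
Since 1.0625 > 1, Kraft's inequality is NOT satisfied.
A prefix code with these lengths CANNOT exist.

Kraft sum = 1.0625. Not satisfied.


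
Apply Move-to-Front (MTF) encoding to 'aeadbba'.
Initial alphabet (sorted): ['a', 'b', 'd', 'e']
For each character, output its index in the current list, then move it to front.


MTF encoding:
'a': index 0 in ['a', 'b', 'd', 'e'] -> ['a', 'b', 'd', 'e']
'e': index 3 in ['a', 'b', 'd', 'e'] -> ['e', 'a', 'b', 'd']
'a': index 1 in ['e', 'a', 'b', 'd'] -> ['a', 'e', 'b', 'd']
'd': index 3 in ['a', 'e', 'b', 'd'] -> ['d', 'a', 'e', 'b']
'b': index 3 in ['d', 'a', 'e', 'b'] -> ['b', 'd', 'a', 'e']
'b': index 0 in ['b', 'd', 'a', 'e'] -> ['b', 'd', 'a', 'e']
'a': index 2 in ['b', 'd', 'a', 'e'] -> ['a', 'b', 'd', 'e']


Output: [0, 3, 1, 3, 3, 0, 2]


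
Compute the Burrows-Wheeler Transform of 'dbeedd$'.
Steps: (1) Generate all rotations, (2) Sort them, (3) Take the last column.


Rotations (sorted):
  0: $dbeedd -> last char: d
  1: beedd$d -> last char: d
  2: d$dbeed -> last char: d
  3: dbeedd$ -> last char: $
  4: dd$dbee -> last char: e
  5: edd$dbe -> last char: e
  6: eedd$db -> last char: b


BWT = ddd$eeb


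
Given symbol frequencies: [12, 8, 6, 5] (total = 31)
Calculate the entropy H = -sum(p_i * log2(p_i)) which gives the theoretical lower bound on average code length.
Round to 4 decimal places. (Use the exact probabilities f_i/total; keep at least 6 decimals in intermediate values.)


Per-symbol terms -p_i * log2(p_i) with p_i = f_i/31:
  p = 12/31 = 0.387097: log2(p) = -1.369234, -p*log2(p) = 0.530026
  p = 8/31 = 0.258065: log2(p) = -1.954196, -p*log2(p) = 0.504309
  p = 6/31 = 0.193548: log2(p) = -2.369234, -p*log2(p) = 0.458561
  p = 5/31 = 0.161290: log2(p) = -2.632268, -p*log2(p) = 0.424559
H = 0.530026 + 0.504309 + 0.458561 + 0.424559 = 1.917455

H = 1.9175 bits/symbol


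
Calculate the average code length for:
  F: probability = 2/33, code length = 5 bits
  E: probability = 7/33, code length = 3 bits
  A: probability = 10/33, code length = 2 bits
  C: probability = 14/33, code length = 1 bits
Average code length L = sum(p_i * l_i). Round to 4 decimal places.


Weighted contributions p_i * l_i:
  F: (2/33) * 5 = 10/33
  E: (7/33) * 3 = 21/33
  A: (10/33) * 2 = 20/33
  C: (14/33) * 1 = 14/33
Sum = (10 + 21 + 20 + 14)/33 = 65/33

L = 65/33 = 1.9697 bits/symbol


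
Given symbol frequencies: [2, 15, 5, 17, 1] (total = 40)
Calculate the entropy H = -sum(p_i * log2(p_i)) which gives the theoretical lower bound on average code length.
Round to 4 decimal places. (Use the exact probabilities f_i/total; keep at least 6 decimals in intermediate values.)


Per-symbol terms -p_i * log2(p_i) with p_i = f_i/40:
  p = 2/40 = 0.050000: log2(p) = -4.321928, -p*log2(p) = 0.216096
  p = 15/40 = 0.375000: log2(p) = -1.415037, -p*log2(p) = 0.530639
  p = 5/40 = 0.125000: log2(p) = -3.000000, -p*log2(p) = 0.375000
  p = 17/40 = 0.425000: log2(p) = -1.234465, -p*log2(p) = 0.524648
  p = 1/40 = 0.025000: log2(p) = -5.321928, -p*log2(p) = 0.133048
H = 0.216096 + 0.530639 + 0.375000 + 0.524648 + 0.133048 = 1.779431

H = 1.7794 bits/symbol
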